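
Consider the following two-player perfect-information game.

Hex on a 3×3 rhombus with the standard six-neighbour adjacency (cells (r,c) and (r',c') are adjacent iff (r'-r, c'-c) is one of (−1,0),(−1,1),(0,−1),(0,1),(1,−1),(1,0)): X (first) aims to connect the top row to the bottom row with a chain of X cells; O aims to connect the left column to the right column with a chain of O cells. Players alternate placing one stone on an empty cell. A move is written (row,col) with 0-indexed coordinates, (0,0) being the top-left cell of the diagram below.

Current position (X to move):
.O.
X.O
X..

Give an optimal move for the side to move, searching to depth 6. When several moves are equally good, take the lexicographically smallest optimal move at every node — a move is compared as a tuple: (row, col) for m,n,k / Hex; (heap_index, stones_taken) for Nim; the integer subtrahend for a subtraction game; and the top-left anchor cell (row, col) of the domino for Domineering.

X's best at [.O./X.O/X..]: (0,0)

[.O./X.O/X..] X move#1: (0,0):+1/XO./X.O/X..*, (0,2):+1/.OX/X.O/X.., (1,1):+1/.O./XXO/X.., (2,1):-1/.O./X.O/XX., (2,2):-1/.O./X.O/X.X
[XO./X.O/X..] end (terminal -1, O#2); searched .O./X.O/X.. to 6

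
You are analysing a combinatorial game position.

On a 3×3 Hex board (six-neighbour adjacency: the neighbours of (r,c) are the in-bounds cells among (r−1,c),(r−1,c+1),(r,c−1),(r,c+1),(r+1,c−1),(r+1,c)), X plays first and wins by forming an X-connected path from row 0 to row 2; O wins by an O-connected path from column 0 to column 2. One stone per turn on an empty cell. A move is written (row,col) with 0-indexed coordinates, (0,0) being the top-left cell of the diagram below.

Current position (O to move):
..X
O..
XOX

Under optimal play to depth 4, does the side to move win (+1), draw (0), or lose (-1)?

value(..X/O../XOX, O) = -1

p1 O@[..X/O../XOX]: (0,0)[O.X/O../XOX]-1* (0,1)[.OX/O../XOX]-1 (1,1)[..X/OO./XOX]-1 (1,2)[..X/O.O/XOX]-1
p2 X@[O.X/O../XOX]: (0,1)[OXX/O../XOX]+1* (1,1)[O.X/OX./XOX]+1 (1,2)[O.X/O.X/XOX]+1
p3 O@[OXX/O../XOX]: (1,1)[OXX/OO./XOX]-1* (1,2)[OXX/O.O/XOX]-1
p4 X@[OXX/OO./XOX]: (1,2)[OXX/OOX/XOX]+1*
p5 O@[OXX/OOX/XOX] terminal -1; root [..X/O../XOX] d4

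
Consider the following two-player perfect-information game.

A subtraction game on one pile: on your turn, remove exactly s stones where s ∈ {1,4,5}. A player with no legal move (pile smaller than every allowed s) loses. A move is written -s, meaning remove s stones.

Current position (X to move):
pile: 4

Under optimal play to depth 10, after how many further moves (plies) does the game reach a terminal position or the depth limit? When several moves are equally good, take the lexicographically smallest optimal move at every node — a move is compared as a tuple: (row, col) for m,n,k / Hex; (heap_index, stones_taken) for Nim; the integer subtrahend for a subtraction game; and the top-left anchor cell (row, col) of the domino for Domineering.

PV length from [4]: 1 ply

ply 1, X at 4 | -1=-1→3; -4=+1→0*
ply 2: 0 is terminal -1 (O); from 4 depth 10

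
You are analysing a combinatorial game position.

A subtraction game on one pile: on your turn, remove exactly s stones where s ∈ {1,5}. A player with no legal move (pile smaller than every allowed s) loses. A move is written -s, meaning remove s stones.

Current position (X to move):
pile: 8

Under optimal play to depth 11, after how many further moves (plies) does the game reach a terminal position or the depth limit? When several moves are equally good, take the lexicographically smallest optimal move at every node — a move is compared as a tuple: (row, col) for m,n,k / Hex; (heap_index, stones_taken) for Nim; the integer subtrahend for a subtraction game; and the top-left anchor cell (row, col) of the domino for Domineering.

ply 1, X at 8 | -1=-1→7*; -5=-1→3
ply 2, O at 7 | -1=+1→6*; -5=+1→2
ply 3, X at 6 | -1=-1→5*; -5=-1→1
ply 4, O at 5 | -1=+1→4*; -5=+1→0
ply 5, X at 4 | -1=-1→3*
ply 6, O at 3 | -1=+1→2*
ply 7, X at 2 | -1=-1→1*
ply 8, O at 1 | -1=+1→0*
ply 9: 0 is terminal -1 (X); from 8 depth 11

PV length from [8]: 8 plies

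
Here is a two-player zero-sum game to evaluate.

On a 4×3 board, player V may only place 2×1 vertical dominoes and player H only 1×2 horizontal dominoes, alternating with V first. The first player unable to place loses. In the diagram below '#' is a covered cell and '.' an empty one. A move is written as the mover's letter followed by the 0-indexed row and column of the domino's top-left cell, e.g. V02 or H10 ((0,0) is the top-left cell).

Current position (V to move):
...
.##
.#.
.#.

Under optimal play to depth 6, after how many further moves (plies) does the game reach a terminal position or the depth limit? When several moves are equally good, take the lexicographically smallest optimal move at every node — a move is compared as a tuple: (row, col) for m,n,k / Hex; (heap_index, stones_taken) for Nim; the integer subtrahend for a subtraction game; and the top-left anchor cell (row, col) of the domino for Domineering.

[.../.##/.#./.#.] V move#1: V00:+1/#../###/.#./.#.*, V10:+1/.../###/##./.#., V20:+1/.../.##/##./##., V22:+1/.../.##/.##/.##
[#../###/.#./.#.] H move#2: H01:-1/###/###/.#./.#.*
[###/###/.#./.#.] V move#3: V20:+1/###/###/##./##.*, V22:+1/###/###/.##/.##
[###/###/##./##.] end (terminal -1, H#4); searched .../.##/.#./.#. to 6

PV length from [.../.##/.#./.#.]: 3 plies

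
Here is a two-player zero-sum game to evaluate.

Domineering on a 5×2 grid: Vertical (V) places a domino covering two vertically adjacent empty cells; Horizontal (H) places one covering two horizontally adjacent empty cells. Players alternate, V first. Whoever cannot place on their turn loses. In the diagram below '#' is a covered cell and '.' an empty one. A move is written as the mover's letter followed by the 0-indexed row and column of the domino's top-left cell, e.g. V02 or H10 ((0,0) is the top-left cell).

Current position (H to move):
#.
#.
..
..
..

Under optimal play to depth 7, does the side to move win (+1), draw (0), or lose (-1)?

[#./#./../../..] H move#1: H20:-1/#./#./##/../.., H30:+1/#./#./../##/..*, H40:-1/#./#./../../##
[#./#./../##/..] V move#2: V01:-1/##/##/../##/..*, V11:-1/#./##/.#/##/..
[##/##/../##/..] H move#3: H20:+1/##/##/##/##/..*, H40:+1/##/##/../##/##
[##/##/##/##/..] end (terminal -1, V#4); searched #./#./../../.. to 7

value(#./#./../../.., H) = +1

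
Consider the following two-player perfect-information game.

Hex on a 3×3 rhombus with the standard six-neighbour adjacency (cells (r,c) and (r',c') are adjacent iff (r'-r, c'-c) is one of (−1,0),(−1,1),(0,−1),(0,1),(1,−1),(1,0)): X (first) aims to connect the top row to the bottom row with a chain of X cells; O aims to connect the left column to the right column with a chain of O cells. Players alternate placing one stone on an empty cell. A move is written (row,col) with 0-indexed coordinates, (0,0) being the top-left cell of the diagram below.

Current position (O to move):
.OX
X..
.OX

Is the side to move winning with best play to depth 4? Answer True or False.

O winning at [.OX/X../.OX]: False

ply 1, O at .OX/X../.OX | (0,0)=-1→OOX/X../.OX*; (1,1)=-1→.OX/XO./.OX; (1,2)=-1→.OX/X.O/.OX; (2,0)=-1→.OX/X../OOX
ply 2, X at OOX/X../.OX | (1,1)=+1→OOX/XX./.OX*; (1,2)=+1→OOX/X.X/.OX; (2,0)=+1→OOX/X../XOX
ply 3, O at OOX/XX./.OX | (1,2)=-1→OOX/XXO/.OX*; (2,0)=-1→OOX/XX./OOX
ply 4, X at OOX/XXO/.OX | (2,0)=+1→OOX/XXO/XOX*
ply 5: OOX/XXO/XOX is terminal -1 (O); from .OX/X../.OX depth 4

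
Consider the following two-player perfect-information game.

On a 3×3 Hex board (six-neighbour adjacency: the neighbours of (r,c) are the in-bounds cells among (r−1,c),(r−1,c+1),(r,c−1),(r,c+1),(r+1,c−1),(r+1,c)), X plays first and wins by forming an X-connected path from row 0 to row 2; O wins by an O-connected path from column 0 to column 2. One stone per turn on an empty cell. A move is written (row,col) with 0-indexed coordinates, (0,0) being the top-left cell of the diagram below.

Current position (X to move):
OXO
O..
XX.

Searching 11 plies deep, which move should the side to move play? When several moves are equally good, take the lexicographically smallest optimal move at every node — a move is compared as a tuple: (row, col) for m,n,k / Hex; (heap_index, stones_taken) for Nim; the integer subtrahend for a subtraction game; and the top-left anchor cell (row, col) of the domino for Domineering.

X's best at [OXO/O../XX.]: (1,1)

p1 X@[OXO/O../XX.]: (1,1)[OXO/OX./XX.]+1* (1,2)[OXO/O.X/XX.]-1 (2,2)[OXO/O../XXX]-1
p2 O@[OXO/OX./XX.] terminal -1; root [OXO/O../XX.] d11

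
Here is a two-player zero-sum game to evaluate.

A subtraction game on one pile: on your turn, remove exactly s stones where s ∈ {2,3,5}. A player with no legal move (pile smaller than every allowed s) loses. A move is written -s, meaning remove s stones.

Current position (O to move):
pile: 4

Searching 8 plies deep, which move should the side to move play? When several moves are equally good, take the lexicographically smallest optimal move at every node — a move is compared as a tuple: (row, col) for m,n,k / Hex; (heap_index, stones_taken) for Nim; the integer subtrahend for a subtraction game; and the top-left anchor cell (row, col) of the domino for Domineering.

O's best at [4]: -3

[4] O move#1: -2:-1/2, -3:+1/1*
[1] end (terminal -1, X#2); searched 4 to 8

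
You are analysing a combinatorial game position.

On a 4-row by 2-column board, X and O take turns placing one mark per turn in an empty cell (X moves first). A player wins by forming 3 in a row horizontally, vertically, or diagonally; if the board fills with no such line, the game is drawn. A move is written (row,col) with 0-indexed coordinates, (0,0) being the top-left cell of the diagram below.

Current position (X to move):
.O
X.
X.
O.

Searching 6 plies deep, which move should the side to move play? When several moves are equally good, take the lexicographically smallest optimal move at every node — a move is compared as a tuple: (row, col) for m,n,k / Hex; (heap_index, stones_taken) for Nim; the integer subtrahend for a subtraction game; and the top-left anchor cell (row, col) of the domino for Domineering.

[.O/X./X./O.] X move#1: (0,0):+1/XO/X./X./O.*, (1,1):+0/.O/XX/X./O., (2,1):+0/.O/X./XX/O., (3,1):+0/.O/X./X./OX
[XO/X./X./O.] end (terminal -1, O#2); searched .O/X./X./O. to 6

X's best at [.O/X./X./O.]: (0,0)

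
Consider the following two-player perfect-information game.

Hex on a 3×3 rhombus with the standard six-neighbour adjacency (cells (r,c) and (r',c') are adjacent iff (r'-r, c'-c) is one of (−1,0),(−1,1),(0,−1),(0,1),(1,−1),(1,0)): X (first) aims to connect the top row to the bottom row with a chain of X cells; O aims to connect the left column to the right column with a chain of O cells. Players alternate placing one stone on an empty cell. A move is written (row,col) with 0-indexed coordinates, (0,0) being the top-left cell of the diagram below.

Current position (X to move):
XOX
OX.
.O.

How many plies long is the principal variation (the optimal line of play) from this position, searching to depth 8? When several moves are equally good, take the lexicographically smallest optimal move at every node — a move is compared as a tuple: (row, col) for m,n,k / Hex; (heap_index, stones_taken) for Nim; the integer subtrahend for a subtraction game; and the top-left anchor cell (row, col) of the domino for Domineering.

PV length from [XOX/OX./.O.]: 3 plies

[XOX/OX./.O.] X move#1: (1,2):+1/XOX/OXX/.O.*, (2,0):+1/XOX/OX./XO., (2,2):+1/XOX/OX./.OX
[XOX/OXX/.O.] O move#2: (2,0):-1/XOX/OXX/OO.*, (2,2):-1/XOX/OXX/.OO
[XOX/OXX/OO.] X move#3: (2,2):+1/XOX/OXX/OOX*
[XOX/OXX/OOX] end (terminal -1, O#4); searched XOX/OX./.O. to 8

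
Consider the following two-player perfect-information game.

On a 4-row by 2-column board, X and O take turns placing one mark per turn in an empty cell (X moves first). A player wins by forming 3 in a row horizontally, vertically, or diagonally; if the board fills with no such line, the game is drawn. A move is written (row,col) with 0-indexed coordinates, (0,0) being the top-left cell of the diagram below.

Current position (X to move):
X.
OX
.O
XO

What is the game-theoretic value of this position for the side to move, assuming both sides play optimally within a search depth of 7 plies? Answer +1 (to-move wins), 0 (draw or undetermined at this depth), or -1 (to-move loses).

[X./OX/.O/XO] X move#1: (0,1):+0/XX/OX/.O/XO*, (2,0):+0/X./OX/XO/XO
[XX/OX/.O/XO] O move#2: (2,0):+0/XX/OX/OO/XO*
[XX/OX/OO/XO] end (terminal +0, X#3); searched X./OX/.O/XO to 7

value(X./OX/.O/XO, X) = 0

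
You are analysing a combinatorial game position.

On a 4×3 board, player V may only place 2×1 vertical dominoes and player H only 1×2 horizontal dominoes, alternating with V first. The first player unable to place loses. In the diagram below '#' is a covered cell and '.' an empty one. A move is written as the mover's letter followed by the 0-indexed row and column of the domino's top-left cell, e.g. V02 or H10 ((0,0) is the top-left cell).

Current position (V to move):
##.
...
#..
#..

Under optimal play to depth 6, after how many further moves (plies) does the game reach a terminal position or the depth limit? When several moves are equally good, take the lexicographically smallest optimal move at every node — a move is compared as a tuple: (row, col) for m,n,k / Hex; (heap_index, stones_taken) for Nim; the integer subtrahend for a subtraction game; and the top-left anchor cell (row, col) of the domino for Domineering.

ply 1, V at ##./.../#../#.. | V02=-1→###/..#/#../#..; V11=+1→##./.#./##./#..*; V12=+1→##./..#/#.#/#..; V21=+1→##./.../##./##.; V22=+1→##./.../#.#/#.#
ply 2, H at ##./.#./##./#.. | H31=-1→##./.#./##./###*
ply 3, V at ##./.#./##./### | V02=+1→###/.##/##./###*; V12=+1→##./.##/###/###
ply 4: ###/.##/##./### is terminal -1 (H); from ##./.../#../#.. depth 6

PV length from [##./.../#../#..]: 3 plies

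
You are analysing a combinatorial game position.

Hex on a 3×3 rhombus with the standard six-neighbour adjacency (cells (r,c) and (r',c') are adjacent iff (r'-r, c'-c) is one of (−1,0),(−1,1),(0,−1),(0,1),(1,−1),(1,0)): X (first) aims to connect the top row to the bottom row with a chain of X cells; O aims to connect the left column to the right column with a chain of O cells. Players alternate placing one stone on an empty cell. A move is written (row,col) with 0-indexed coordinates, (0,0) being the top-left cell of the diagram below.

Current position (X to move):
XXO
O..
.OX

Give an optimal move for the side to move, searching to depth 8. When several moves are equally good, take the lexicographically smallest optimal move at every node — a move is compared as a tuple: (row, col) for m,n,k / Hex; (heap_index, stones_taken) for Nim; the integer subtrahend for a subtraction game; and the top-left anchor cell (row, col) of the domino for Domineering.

X's best at [XXO/O../.OX]: (1,1)

p1 X@[XXO/O../.OX]: (1,1)[XXO/OX./.OX]+1* (1,2)[XXO/O.X/.OX]-1 (2,0)[XXO/O../XOX]-1
p2 O@[XXO/OX./.OX]: (1,2)[XXO/OXO/.OX]-1* (2,0)[XXO/OX./OOX]-1
p3 X@[XXO/OXO/.OX]: (2,0)[XXO/OXO/XOX]+1*
p4 O@[XXO/OXO/XOX] terminal -1; root [XXO/O../.OX] d8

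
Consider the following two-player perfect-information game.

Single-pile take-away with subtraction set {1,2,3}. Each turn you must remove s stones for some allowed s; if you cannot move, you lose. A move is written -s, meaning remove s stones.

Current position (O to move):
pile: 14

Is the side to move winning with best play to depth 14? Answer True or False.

O winning at [14]: True

ply 1, O at 14 | -1=-1→13; -2=+1→12*; -3=-1→11
ply 2, X at 12 | -1=-1→11*; -2=-1→10; -3=-1→9
ply 3, O at 11 | -1=-1→10; -2=-1→9; -3=+1→8*
ply 4, X at 8 | -1=-1→7*; -2=-1→6; -3=-1→5
ply 5, O at 7 | -1=-1→6; -2=-1→5; -3=+1→4*
ply 6, X at 4 | -1=-1→3*; -2=-1→2; -3=-1→1
ply 7, O at 3 | -1=-1→2; -2=-1→1; -3=+1→0*
ply 8: 0 is terminal -1 (X); from 14 depth 14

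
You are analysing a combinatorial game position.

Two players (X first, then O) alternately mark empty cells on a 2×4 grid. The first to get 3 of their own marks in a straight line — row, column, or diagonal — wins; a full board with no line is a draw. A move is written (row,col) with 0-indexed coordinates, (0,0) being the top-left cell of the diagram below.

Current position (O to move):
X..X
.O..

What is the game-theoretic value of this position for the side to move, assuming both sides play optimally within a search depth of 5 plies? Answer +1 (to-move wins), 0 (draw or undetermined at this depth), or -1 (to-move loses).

value(X..X/.O.., O) = +1

ply 1, O at X..X/.O.. | (0,1)=+0→XO.X/.O..; (0,2)=+0→X.OX/.O..; (1,0)=+0→X..X/OO..; (1,2)=+1→X..X/.OO.*; (1,3)=+0→X..X/.O.O
ply 2, X at X..X/.OO. | (0,1)=-1→XX.X/.OO.*; (0,2)=-1→X.XX/.OO.; (1,0)=-1→X..X/XOO.; (1,3)=-1→X..X/.OOX
ply 3, O at XX.X/.OO. | (0,2)=+1→XXOX/.OO.*; (1,0)=+1→XX.X/OOO.; (1,3)=+1→XX.X/.OOO
ply 4, X at XXOX/.OO. | (1,0)=-1→XXOX/XOO.*; (1,3)=-1→XXOX/.OOX
ply 5, O at XXOX/XOO. | (1,3)=+1→XXOX/XOOO*
ply 6: XXOX/XOOO is terminal -1 (X); from X..X/.O.. depth 5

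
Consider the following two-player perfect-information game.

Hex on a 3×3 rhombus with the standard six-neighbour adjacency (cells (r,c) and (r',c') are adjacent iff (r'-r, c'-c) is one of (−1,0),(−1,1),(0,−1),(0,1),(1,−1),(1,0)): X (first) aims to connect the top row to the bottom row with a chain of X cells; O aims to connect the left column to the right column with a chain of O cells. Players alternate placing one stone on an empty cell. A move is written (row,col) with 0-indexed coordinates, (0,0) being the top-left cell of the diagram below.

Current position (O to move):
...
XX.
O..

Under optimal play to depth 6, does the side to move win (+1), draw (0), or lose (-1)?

p1 O@[.../XX./O..]: (0,0)[O../XX./O..]-1 (0,1)[.O./XX./O..]-1 (0,2)[..O/XX./O..]-1 (1,2)[.../XXO/O..]-1 (2,1)[.../XX./OO.]+1* (2,2)[.../XX./O.O]-1
p2 X@[.../XX./OO.]: (0,0)[X../XX./OO.]-1* (0,1)[.X./XX./OO.]-1 (0,2)[..X/XX./OO.]-1 (1,2)[.../XXX/OO.]-1 (2,2)[.../XX./OOX]-1
p3 O@[X../XX./OO.]: (0,1)[XO./XX./OO.]+1* (0,2)[X.O/XX./OO.]+1 (1,2)[X../XXO/OO.]+1 (2,2)[X../XX./OOO]+1
p4 X@[XO./XX./OO.]: (0,2)[XOX/XX./OO.]-1* (1,2)[XO./XXX/OO.]-1 (2,2)[XO./XX./OOX]-1
p5 O@[XOX/XX./OO.]: (1,2)[XOX/XXO/OO.]+1* (2,2)[XOX/XX./OOO]+1
p6 X@[XOX/XXO/OO.] terminal -1; root [.../XX./O..] d6

value(.../XX./O.., O) = +1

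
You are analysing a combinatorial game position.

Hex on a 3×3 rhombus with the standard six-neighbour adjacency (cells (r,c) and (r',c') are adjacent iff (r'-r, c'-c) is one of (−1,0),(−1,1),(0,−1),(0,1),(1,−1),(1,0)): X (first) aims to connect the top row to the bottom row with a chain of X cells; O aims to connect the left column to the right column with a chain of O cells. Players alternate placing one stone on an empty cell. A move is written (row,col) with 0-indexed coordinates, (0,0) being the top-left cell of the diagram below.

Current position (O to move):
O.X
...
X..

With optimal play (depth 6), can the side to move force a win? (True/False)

O winning at [O.X/.../X..]: False

p1 O@[O.X/.../X..]: (0,1)[OOX/.../X..]-1* (1,0)[O.X/O../X..]-1 (1,1)[O.X/.O./X..]-1 (1,2)[O.X/..O/X..]-1 (2,1)[O.X/.../XO.]-1 (2,2)[O.X/.../X.O]-1
p2 X@[OOX/.../X..]: (1,0)[OOX/X../X..]+1* (1,1)[OOX/.X./X..]+1 (1,2)[OOX/..X/X..]+1 (2,1)[OOX/.../XX.]+1 (2,2)[OOX/.../X.X]+1
p3 O@[OOX/X../X..]: (1,1)[OOX/XO./X..]-1* (1,2)[OOX/X.O/X..]-1 (2,1)[OOX/X../XO.]-1 (2,2)[OOX/X../X.O]-1
p4 X@[OOX/XO./X..]: (1,2)[OOX/XOX/X..]+1* (2,1)[OOX/XO./XX.]-1 (2,2)[OOX/XO./X.X]-1
p5 O@[OOX/XOX/X..]: (2,1)[OOX/XOX/XO.]-1* (2,2)[OOX/XOX/X.O]-1
p6 X@[OOX/XOX/XO.]: (2,2)[OOX/XOX/XOX]+1*
p7 O@[OOX/XOX/XOX] terminal -1; root [O.X/.../X..] d6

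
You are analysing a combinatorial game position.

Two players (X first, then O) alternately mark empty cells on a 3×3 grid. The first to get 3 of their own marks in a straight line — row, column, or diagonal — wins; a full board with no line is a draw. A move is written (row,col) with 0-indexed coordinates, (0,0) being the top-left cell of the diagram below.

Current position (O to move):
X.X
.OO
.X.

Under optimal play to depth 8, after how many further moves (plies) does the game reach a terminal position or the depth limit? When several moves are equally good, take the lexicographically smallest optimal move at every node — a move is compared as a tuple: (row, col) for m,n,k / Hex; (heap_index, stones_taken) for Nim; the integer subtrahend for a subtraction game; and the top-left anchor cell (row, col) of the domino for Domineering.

[X.X/.OO/.X.] O move#1: (0,1):+0/XOX/.OO/.X., (1,0):+1/X.X/OOO/.X.*, (2,0):-1/X.X/.OO/OX., (2,2):-1/X.X/.OO/.XO
[X.X/OOO/.X.] end (terminal -1, X#2); searched X.X/.OO/.X. to 8

PV length from [X.X/.OO/.X.]: 1 ply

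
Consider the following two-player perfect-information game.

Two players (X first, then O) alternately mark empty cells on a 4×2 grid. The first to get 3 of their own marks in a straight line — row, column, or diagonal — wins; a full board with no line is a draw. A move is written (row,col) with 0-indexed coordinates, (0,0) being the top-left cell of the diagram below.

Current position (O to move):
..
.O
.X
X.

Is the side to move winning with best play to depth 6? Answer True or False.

O winning at [../.O/.X/X.]: False

[../.O/.X/X.] O move#1: (0,0):+0/O./.O/.X/X.*, (0,1):+0/.O/.O/.X/X., (1,0):+0/../OO/.X/X., (2,0):+0/../.O/OX/X., (3,1):+0/../.O/.X/XO
[O./.O/.X/X.] X move#2: (0,1):+0/OX/.O/.X/X.*, (1,0):+0/O./XO/.X/X., (2,0):+0/O./.O/XX/X., (3,1):+0/O./.O/.X/XX
[OX/.O/.X/X.] O move#3: (1,0):+0/OX/OO/.X/X.*, (2,0):+0/OX/.O/OX/X., (3,1):+0/OX/.O/.X/XO
[OX/OO/.X/X.] X move#4: (2,0):+0/OX/OO/XX/X.*, (3,1):-1/OX/OO/.X/XX
[OX/OO/XX/X.] O move#5: (3,1):+0/OX/OO/XX/XO*
[OX/OO/XX/XO] end (terminal +0, X#6); searched ../.O/.X/X. to 6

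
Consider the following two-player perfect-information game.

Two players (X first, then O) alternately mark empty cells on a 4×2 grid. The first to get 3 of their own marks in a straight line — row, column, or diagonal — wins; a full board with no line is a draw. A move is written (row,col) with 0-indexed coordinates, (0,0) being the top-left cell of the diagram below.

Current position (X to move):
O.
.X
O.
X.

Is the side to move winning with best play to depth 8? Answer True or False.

X winning at [O./.X/O./X.]: False

p1 X@[O./.X/O./X.]: (0,1)[OX/.X/O./X.]-1 (1,0)[O./XX/O./X.]+0* (2,1)[O./.X/OX/X.]-1 (3,1)[O./.X/O./XX]-1
p2 O@[O./XX/O./X.]: (0,1)[OO/XX/O./X.]+0* (2,1)[O./XX/OO/X.]+0 (3,1)[O./XX/O./XO]+0
p3 X@[OO/XX/O./X.]: (2,1)[OO/XX/OX/X.]+0* (3,1)[OO/XX/O./XX]+0
p4 O@[OO/XX/OX/X.]: (3,1)[OO/XX/OX/XO]+0*
p5 X@[OO/XX/OX/XO] terminal +0; root [O./.X/O./X.] d8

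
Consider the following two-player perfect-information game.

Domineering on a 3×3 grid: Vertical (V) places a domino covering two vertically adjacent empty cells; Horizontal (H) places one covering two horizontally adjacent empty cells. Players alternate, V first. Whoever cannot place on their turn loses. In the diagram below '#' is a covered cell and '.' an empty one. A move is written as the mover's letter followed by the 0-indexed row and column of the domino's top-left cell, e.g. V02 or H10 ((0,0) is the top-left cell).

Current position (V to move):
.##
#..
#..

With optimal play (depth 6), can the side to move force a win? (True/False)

[.##/#../#..] V move#1: V11:+1/.##/##./##.*, V12:+1/.##/#.#/#.#
[.##/##./##.] end (terminal -1, H#2); searched .##/#../#.. to 6

V winning at [.##/#../#..]: True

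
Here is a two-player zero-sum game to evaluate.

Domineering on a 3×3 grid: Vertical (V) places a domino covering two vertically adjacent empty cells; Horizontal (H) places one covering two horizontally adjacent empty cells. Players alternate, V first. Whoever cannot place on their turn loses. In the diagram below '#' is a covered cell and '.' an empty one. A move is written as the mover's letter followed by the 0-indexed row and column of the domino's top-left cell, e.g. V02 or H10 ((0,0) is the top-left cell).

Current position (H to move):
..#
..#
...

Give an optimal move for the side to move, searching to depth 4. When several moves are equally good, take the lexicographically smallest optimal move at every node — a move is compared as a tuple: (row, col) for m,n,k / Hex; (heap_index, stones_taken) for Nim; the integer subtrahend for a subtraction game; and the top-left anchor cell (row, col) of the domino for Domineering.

p1 H@[..#/..#/...]: H00[###/..#/...]-1 H10[..#/###/...]+1* H20[..#/..#/##.]-1 H21[..#/..#/.##]-1
p2 V@[..#/###/...] terminal -1; root [..#/..#/...] d4

H's best at [..#/..#/...]: H10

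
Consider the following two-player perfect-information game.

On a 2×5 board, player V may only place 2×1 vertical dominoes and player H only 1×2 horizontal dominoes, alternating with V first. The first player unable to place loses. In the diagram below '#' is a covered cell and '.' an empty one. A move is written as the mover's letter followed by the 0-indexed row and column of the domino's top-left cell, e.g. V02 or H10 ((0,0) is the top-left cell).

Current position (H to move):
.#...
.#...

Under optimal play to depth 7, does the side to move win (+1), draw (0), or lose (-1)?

[.#.../.#...] H move#1: H02:-1/.###./.#...*, H03:-1/.#.##/.#..., H12:-1/.#.../.###., H13:-1/.#.../.#.##
[.###./.#...] V move#2: V00:-1/####./##..., V04:+1/.####/.#..#*
[.####/.#..#] H move#3: H12:-1/.####/.####*
[.####/.####] V move#4: V00:+1/#####/#####*
[#####/#####] end (terminal -1, H#5); searched .#.../.#... to 7

value(.#.../.#..., H) = -1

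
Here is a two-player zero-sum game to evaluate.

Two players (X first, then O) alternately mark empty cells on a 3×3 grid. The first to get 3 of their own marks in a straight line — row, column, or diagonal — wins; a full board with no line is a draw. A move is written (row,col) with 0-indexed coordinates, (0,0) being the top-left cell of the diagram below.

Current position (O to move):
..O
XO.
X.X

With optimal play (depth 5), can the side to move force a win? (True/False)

O winning at [..O/XO./X.X]: False

[..O/XO./X.X] O move#1: (0,0):-1/O.O/XO./X.X*, (0,1):-1/.OO/XO./X.X, (1,2):-1/..O/XOO/X.X, (2,1):-1/..O/XO./XOX
[O.O/XO./X.X] X move#2: (0,1):+0/OXO/XO./X.X, (1,2):-1/O.O/XOX/X.X, (2,1):+1/O.O/XO./XXX*
[O.O/XO./XXX] end (terminal -1, O#3); searched ..O/XO./X.X to 5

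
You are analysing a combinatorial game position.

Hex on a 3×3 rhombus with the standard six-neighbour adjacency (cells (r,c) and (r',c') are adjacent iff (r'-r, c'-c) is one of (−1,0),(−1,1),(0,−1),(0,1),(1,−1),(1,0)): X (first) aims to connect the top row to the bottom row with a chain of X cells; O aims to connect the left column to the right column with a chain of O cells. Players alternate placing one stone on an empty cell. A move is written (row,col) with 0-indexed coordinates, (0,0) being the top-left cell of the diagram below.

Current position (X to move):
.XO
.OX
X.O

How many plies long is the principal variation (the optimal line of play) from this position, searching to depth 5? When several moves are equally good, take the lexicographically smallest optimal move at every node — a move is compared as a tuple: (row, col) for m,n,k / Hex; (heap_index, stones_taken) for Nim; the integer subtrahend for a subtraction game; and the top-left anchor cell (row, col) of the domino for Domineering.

PV length from [.XO/.OX/X.O]: 1 ply

p1 X@[.XO/.OX/X.O]: (0,0)[XXO/.OX/X.O]-1 (1,0)[.XO/XOX/X.O]+1* (2,1)[.XO/.OX/XXO]-1
p2 O@[.XO/XOX/X.O] terminal -1; root [.XO/.OX/X.O] d5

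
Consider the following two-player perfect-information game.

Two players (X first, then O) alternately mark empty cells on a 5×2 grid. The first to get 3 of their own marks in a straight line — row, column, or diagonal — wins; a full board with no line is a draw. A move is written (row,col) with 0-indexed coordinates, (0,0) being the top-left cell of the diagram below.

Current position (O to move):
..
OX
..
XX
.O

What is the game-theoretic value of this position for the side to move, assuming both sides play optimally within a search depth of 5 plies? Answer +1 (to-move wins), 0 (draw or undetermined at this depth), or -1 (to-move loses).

p1 O@[../OX/../XX/.O]: (0,0)[O./OX/../XX/.O]-1 (0,1)[.O/OX/../XX/.O]-1 (2,0)[../OX/O./XX/.O]-1 (2,1)[../OX/.O/XX/.O]+0* (4,0)[../OX/../XX/OO]-1
p2 X@[../OX/.O/XX/.O]: (0,0)[X./OX/.O/XX/.O]+0* (0,1)[.X/OX/.O/XX/.O]+0 (2,0)[../OX/XO/XX/.O]+0 (4,0)[../OX/.O/XX/XO]+0
p3 O@[X./OX/.O/XX/.O]: (0,1)[XO/OX/.O/XX/.O]+0* (2,0)[X./OX/OO/XX/.O]+0 (4,0)[X./OX/.O/XX/OO]+0
p4 X@[XO/OX/.O/XX/.O]: (2,0)[XO/OX/XO/XX/.O]+0* (4,0)[XO/OX/.O/XX/XO]+0
p5 O@[XO/OX/XO/XX/.O]: (4,0)[XO/OX/XO/XX/OO]+0*
p6 X@[XO/OX/XO/XX/OO] terminal +0; root [../OX/../XX/.O] d5

value(../OX/../XX/.O, O) = 0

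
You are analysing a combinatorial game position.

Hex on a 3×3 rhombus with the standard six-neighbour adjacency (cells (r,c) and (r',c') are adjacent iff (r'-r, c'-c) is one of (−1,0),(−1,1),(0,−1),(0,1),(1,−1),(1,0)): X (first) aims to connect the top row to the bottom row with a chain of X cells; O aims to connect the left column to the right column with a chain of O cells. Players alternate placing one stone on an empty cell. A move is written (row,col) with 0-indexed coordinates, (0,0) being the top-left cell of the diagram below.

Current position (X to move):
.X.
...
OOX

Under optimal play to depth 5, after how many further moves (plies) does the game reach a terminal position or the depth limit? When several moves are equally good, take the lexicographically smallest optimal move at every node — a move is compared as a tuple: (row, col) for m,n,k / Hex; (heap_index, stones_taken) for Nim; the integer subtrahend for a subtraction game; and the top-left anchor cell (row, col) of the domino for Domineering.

ply 1, X at .X./.../OOX | (0,0)=-1→XX./.../OOX; (0,2)=-1→.XX/.../OOX; (1,0)=-1→.X./X../OOX; (1,1)=-1→.X./.X./OOX; (1,2)=+1→.X./..X/OOX*
ply 2, O at .X./..X/OOX | (0,0)=-1→OX./..X/OOX*; (0,2)=-1→.XO/..X/OOX; (1,0)=-1→.X./O.X/OOX; (1,1)=-1→.X./.OX/OOX
ply 3, X at OX./..X/OOX | (0,2)=+1→OXX/..X/OOX*; (1,0)=+1→OX./X.X/OOX; (1,1)=+1→OX./.XX/OOX
ply 4: OXX/..X/OOX is terminal -1 (O); from .X./.../OOX depth 5

PV length from [.X./.../OOX]: 3 plies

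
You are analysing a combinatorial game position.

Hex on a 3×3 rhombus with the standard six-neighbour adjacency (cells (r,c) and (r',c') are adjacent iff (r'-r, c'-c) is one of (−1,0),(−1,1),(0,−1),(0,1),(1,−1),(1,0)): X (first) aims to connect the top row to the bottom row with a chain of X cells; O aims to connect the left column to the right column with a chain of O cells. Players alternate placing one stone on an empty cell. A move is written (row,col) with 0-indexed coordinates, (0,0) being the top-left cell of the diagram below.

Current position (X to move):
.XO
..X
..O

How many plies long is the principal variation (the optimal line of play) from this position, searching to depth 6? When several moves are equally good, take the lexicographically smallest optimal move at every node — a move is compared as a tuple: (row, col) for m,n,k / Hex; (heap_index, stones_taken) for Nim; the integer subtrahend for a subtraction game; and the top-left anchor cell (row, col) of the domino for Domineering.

PV length from [.XO/..X/..O]: 5 plies

ply 1, X at .XO/..X/..O | (0,0)=-1→XXO/..X/..O; (1,0)=-1→.XO/X.X/..O; (1,1)=+1→.XO/.XX/..O*; (2,0)=+1→.XO/..X/X.O; (2,1)=-1→.XO/..X/.XO
ply 2, O at .XO/.XX/..O | (0,0)=-1→OXO/.XX/..O*; (1,0)=-1→.XO/OXX/..O; (2,0)=-1→.XO/.XX/O.O; (2,1)=-1→.XO/.XX/.OO
ply 3, X at OXO/.XX/..O | (1,0)=+1→OXO/XXX/..O*; (2,0)=+1→OXO/.XX/X.O; (2,1)=+1→OXO/.XX/.XO
ply 4, O at OXO/XXX/..O | (2,0)=-1→OXO/XXX/O.O*; (2,1)=-1→OXO/XXX/.OO
ply 5, X at OXO/XXX/O.O | (2,1)=+1→OXO/XXX/OXO*
ply 6: OXO/XXX/OXO is terminal -1 (O); from .XO/..X/..O depth 6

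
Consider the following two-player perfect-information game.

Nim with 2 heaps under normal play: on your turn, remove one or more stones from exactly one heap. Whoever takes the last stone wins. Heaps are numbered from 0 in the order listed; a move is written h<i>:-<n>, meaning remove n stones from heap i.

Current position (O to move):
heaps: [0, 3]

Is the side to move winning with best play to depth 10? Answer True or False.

ply 1, O at (0,3) | h1:-1=-1→(0,2); h1:-2=-1→(0,1); h1:-3=+1→(0,0)*
ply 2: (0,0) is terminal -1 (X); from (0,3) depth 10

O winning at [(0,3)]: True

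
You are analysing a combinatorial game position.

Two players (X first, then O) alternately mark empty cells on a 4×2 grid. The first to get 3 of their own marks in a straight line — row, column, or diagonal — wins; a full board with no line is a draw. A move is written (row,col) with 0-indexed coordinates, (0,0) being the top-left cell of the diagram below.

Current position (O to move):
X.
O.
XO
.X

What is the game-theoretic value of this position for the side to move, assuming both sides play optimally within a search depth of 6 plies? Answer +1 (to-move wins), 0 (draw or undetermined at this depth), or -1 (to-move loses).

p1 O@[X./O./XO/.X]: (0,1)[XO/O./XO/.X]+0* (1,1)[X./OO/XO/.X]+0 (3,0)[X./O./XO/OX]+0
p2 X@[XO/O./XO/.X]: (1,1)[XO/OX/XO/.X]+0* (3,0)[XO/O./XO/XX]-1
p3 O@[XO/OX/XO/.X]: (3,0)[XO/OX/XO/OX]+0*
p4 X@[XO/OX/XO/OX] terminal +0; root [X./O./XO/.X] d6

value(X./O./XO/.X, O) = 0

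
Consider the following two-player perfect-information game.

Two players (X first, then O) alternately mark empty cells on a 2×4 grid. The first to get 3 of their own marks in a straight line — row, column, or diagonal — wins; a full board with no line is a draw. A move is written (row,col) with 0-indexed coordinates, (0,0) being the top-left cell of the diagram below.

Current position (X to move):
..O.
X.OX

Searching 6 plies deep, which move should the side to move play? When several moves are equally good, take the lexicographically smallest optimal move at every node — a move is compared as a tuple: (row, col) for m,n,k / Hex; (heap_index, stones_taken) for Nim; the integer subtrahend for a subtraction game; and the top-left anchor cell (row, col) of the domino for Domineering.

X's best at [..O./X.OX]: (0,0)

p1 X@[..O./X.OX]: (0,0)[X.O./X.OX]+0* (0,1)[.XO./X.OX]+0 (0,3)[..OX/X.OX]+0 (1,1)[..O./XXOX]-1
p2 O@[X.O./X.OX]: (0,1)[XOO./X.OX]+0* (0,3)[X.OO/X.OX]+0 (1,1)[X.O./XOOX]+0
p3 X@[XOO./X.OX]: (0,3)[XOOX/X.OX]+0* (1,1)[XOO./XXOX]-1
p4 O@[XOOX/X.OX]: (1,1)[XOOX/XOOX]+0*
p5 X@[XOOX/XOOX] terminal +0; root [..O./X.OX] d6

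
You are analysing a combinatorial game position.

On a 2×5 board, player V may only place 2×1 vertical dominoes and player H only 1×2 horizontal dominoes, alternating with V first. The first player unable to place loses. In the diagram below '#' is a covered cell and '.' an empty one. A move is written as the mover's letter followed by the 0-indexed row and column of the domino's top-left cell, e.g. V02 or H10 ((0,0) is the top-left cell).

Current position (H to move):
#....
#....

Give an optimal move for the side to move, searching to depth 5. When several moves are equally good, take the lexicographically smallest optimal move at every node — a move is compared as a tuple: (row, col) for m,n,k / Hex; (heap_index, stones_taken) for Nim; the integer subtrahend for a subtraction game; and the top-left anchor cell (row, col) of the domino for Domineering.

H's best at [#..../#....]: H02

ply 1, H at #..../#.... | H01=-1→###../#....; H02=+1→#.##./#....*; H03=-1→#..##/#....; H11=-1→#..../###..; H12=+1→#..../#.##.; H13=-1→#..../#..##
ply 2, V at #.##./#.... | V01=-1→####./##...*; V04=-1→#.###/#...#
ply 3, H at ####./##... | H12=-1→####./####.; H13=+1→####./##.##*
ply 4: ####./##.## is terminal -1 (V); from #..../#.... depth 5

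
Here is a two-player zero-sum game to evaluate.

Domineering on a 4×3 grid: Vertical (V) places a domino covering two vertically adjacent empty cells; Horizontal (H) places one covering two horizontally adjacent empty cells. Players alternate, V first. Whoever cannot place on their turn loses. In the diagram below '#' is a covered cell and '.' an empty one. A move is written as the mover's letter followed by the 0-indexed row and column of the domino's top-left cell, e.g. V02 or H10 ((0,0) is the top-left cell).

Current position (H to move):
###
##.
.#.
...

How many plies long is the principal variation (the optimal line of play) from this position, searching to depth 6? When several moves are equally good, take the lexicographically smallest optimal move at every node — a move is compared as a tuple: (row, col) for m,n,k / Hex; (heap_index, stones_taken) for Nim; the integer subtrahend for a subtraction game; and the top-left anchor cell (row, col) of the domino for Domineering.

ply 1, H at ###/##./.#./... | H30=-1→###/##./.#./##.*; H31=-1→###/##./.#./.##
ply 2, V at ###/##./.#./##. | V12=+1→###/###/.##/##.*; V22=+1→###/##./.##/###
ply 3: ###/###/.##/##. is terminal -1 (H); from ###/##./.#./... depth 6

PV length from [###/##./.#./...]: 2 plies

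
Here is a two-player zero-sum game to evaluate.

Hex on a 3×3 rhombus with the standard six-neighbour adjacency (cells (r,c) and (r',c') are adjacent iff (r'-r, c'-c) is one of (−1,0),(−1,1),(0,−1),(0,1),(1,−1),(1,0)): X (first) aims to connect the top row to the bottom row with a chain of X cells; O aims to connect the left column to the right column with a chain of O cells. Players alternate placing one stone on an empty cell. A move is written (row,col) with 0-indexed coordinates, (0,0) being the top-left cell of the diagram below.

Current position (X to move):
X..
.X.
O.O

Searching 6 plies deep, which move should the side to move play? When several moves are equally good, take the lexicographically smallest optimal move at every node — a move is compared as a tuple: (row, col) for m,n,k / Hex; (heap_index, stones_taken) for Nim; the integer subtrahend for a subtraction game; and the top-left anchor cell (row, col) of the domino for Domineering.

X's best at [X../.X./O.O]: (2,1)

ply 1, X at X../.X./O.O | (0,1)=-1→XX./.X./O.O; (0,2)=-1→X.X/.X./O.O; (1,0)=-1→X../XX./O.O; (1,2)=-1→X../.XX/O.O; (2,1)=+1→X../.X./OXO*
ply 2, O at X../.X./OXO | (0,1)=-1→XO./.X./OXO*; (0,2)=-1→X.O/.X./OXO; (1,0)=-1→X../OX./OXO; (1,2)=-1→X../.XO/OXO
ply 3, X at XO./.X./OXO | (0,2)=+1→XOX/.X./OXO*; (1,0)=+1→XO./XX./OXO; (1,2)=+1→XO./.XX/OXO
ply 4: XOX/.X./OXO is terminal -1 (O); from X../.X./O.O depth 6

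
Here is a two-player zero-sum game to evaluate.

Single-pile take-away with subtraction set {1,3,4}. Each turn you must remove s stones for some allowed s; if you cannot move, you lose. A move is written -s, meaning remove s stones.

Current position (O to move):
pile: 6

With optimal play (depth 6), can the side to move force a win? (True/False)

O winning at [6]: True

[6] O move#1: -1:-1/5, -3:-1/3, -4:+1/2*
[2] X move#2: -1:-1/1*
[1] O move#3: -1:+1/0*
[0] end (terminal -1, X#4); searched 6 to 6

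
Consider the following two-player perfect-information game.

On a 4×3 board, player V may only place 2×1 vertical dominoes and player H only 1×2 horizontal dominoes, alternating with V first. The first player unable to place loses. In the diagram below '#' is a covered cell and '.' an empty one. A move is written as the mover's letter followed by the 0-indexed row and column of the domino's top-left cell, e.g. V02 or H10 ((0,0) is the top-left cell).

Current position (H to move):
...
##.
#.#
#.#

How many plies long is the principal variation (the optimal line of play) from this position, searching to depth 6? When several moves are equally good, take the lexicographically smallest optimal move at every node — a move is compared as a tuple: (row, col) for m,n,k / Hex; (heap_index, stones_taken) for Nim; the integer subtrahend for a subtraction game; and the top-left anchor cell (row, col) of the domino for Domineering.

PV length from [.../##./#.#/#.#]: 2 plies

[.../##./#.#/#.#] H move#1: H00:-1/##./##./#.#/#.#*, H01:-1/.##/##./#.#/#.#
[##./##./#.#/#.#] V move#2: V02:+1/###/###/#.#/#.#*, V21:+1/##./##./###/###
[###/###/#.#/#.#] end (terminal -1, H#3); searched .../##./#.#/#.# to 6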